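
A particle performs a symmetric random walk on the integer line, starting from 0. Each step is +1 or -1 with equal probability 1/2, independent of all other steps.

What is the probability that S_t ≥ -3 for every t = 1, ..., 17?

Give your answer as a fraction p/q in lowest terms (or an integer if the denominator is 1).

Answer: 21879/32768

Derivation:
Let f(t,s) = #length-t paths at position s with S_1..S_t all ≥ -3.
f(t,s) = f(t-1,s-1) + f(t-1,s+1) for s ≥ -3; f(t,s) = 0 for s < -3.
t=0: f(0,0)=1
t=1: f(1,-1)=1 f(1,1)=1
t=2: f(2,-2)=1 f(2,0)=2 f(2,2)=1
t=3: f(3,-3)=1 f(3,-1)=3 f(3,1)=3 f(3,3)=1
t=4: f(4,-2)=4 f(4,0)=6 f(4,2)=4 f(4,4)=1
t=5: f(5,-3)=4 f(5,-1)=10 f(5,1)=10 f(5,3)=5 f(5,5)=1
t=6: f(6,-2)=14 f(6,0)=20 f(6,2)=15 f(6,4)=6 f(6,6)=1
t=7: f(7,-3)=14 f(7,-1)=34 f(7,1)=35 f(7,3)=21 f(7,5)=7 f(7,7)=1
t=8: f(8,-2)=48 f(8,0)=69 f(8,2)=56 f(8,4)=28 f(8,6)=8 f(8,8)=1
t=9: f(9,-3)=48 f(9,-1)=117 f(9,1)=125 f(9,3)=84 f(9,5)=36 f(9,7)=9 f(9,9)=1
t=10: f(10,-2)=165 f(10,0)=242 f(10,2)=209 f(10,4)=120 f(10,6)=45 f(10,8)=10 f(10,10)=1
t=11: f(11,-3)=165 f(11,-1)=407 f(11,1)=451 f(11,3)=329 f(11,5)=165 f(11,7)=55 f(11,9)=11 f(11,11)=1
t=12: f(12,-2)=572 f(12,0)=858 f(12,2)=780 f(12,4)=494 f(12,6)=220 f(12,8)=66 f(12,10)=12 f(12,12)=1
t=13: f(13,-3)=572 f(13,-1)=1430 f(13,1)=1638 f(13,3)=1274 f(13,5)=714 f(13,7)=286 f(13,9)=78 f(13,11)=13 f(13,13)=1
t=14: f(14,-2)=2002 f(14,0)=3068 f(14,2)=2912 f(14,4)=1988 f(14,6)=1000 f(14,8)=364 f(14,10)=91 f(14,12)=14 f(14,14)=1
t=15: f(15,-3)=2002 f(15,-1)=5070 f(15,1)=5980 f(15,3)=4900 f(15,5)=2988 f(15,7)=1364 f(15,9)=455 f(15,11)=105 f(15,13)=15 f(15,15)=1
t=16: f(16,-2)=7072 f(16,0)=11050 f(16,2)=10880 f(16,4)=7888 f(16,6)=4352 f(16,8)=1819 f(16,10)=560 f(16,12)=120 f(16,14)=16 f(16,16)=1
t=17: f(17,-3)=7072 f(17,-1)=18122 f(17,1)=21930 f(17,3)=18768 f(17,5)=12240 f(17,7)=6171 f(17,9)=2379 f(17,11)=680 f(17,13)=136 f(17,15)=17 f(17,17)=1
Σ_s f(17,s) = 87516
P = 87516/131072 = 21879/32768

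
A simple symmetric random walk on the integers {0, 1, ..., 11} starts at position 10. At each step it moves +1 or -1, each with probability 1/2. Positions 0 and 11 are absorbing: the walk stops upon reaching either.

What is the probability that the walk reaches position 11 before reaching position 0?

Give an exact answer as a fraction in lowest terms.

Symmetric walk (p = 1/2): the harmonic-function argument gives P(hit 11 before 0 | start at 10) = a/N.
P = 10/11 = 10/11

Answer: 10/11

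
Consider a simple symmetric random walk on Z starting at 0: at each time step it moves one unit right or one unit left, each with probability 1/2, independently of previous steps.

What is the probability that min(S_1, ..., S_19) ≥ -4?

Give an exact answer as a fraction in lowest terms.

Answer: 96577/131072

Derivation:
Let f(t,s) = #length-t paths at position s with S_1..S_t all ≥ -4.
f(t,s) = f(t-1,s-1) + f(t-1,s+1) for s ≥ -4; f(t,s) = 0 for s < -4.
t=0: f(0,0)=1
t=1: f(1,-1)=1 f(1,1)=1
t=2: f(2,-2)=1 f(2,0)=2 f(2,2)=1
t=3: f(3,-3)=1 f(3,-1)=3 f(3,1)=3 f(3,3)=1
t=4: f(4,-4)=1 f(4,-2)=4 f(4,0)=6 f(4,2)=4 f(4,4)=1
t=5: f(5,-3)=5 f(5,-1)=10 f(5,1)=10 f(5,3)=5 f(5,5)=1
t=6: f(6,-4)=5 f(6,-2)=15 f(6,0)=20 f(6,2)=15 f(6,4)=6 f(6,6)=1
t=7: f(7,-3)=20 f(7,-1)=35 f(7,1)=35 f(7,3)=21 f(7,5)=7 f(7,7)=1
t=8: f(8,-4)=20 f(8,-2)=55 f(8,0)=70 f(8,2)=56 f(8,4)=28 f(8,6)=8 f(8,8)=1
t=9: f(9,-3)=75 f(9,-1)=125 f(9,1)=126 f(9,3)=84 f(9,5)=36 f(9,7)=9 f(9,9)=1
t=10: f(10,-4)=75 f(10,-2)=200 f(10,0)=251 f(10,2)=210 f(10,4)=120 f(10,6)=45 f(10,8)=10 f(10,10)=1
t=11: f(11,-3)=275 f(11,-1)=451 f(11,1)=461 f(11,3)=330 f(11,5)=165 f(11,7)=55 f(11,9)=11 f(11,11)=1
t=12: f(12,-4)=275 f(12,-2)=726 f(12,0)=912 f(12,2)=791 f(12,4)=495 f(12,6)=220 f(12,8)=66 f(12,10)=12 f(12,12)=1
t=13: f(13,-3)=1001 f(13,-1)=1638 f(13,1)=1703 f(13,3)=1286 f(13,5)=715 f(13,7)=286 f(13,9)=78 f(13,11)=13 f(13,13)=1
t=14: f(14,-4)=1001 f(14,-2)=2639 f(14,0)=3341 f(14,2)=2989 f(14,4)=2001 f(14,6)=1001 f(14,8)=364 f(14,10)=91 f(14,12)=14 f(14,14)=1
t=15: f(15,-3)=3640 f(15,-1)=5980 f(15,1)=6330 f(15,3)=4990 f(15,5)=3002 f(15,7)=1365 f(15,9)=455 f(15,11)=105 f(15,13)=15 f(15,15)=1
t=16: f(16,-4)=3640 f(16,-2)=9620 f(16,0)=12310 f(16,2)=11320 f(16,4)=7992 f(16,6)=4367 f(16,8)=1820 f(16,10)=560 f(16,12)=120 f(16,14)=16 f(16,16)=1
t=17: f(17,-3)=13260 f(17,-1)=21930 f(17,1)=23630 f(17,3)=19312 f(17,5)=12359 f(17,7)=6187 f(17,9)=2380 f(17,11)=680 f(17,13)=136 f(17,15)=17 f(17,17)=1
t=18: f(18,-4)=13260 f(18,-2)=35190 f(18,0)=45560 f(18,2)=42942 f(18,4)=31671 f(18,6)=18546 f(18,8)=8567 f(18,10)=3060 f(18,12)=816 f(18,14)=153 f(18,16)=18 f(18,18)=1
t=19: f(19,-3)=48450 f(19,-1)=80750 f(19,1)=88502 f(19,3)=74613 f(19,5)=50217 f(19,7)=27113 f(19,9)=11627 f(19,11)=3876 f(19,13)=969 f(19,15)=171 f(19,17)=19 f(19,19)=1
Σ_s f(19,s) = 386308
P = 386308/524288 = 96577/131072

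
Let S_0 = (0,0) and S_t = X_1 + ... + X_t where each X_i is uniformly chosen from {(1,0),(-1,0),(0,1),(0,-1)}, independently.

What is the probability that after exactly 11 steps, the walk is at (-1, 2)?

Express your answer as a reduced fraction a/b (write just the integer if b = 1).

Answer: 38115/1048576

Derivation:
Let h be the number of horizontal steps (so 11-h are vertical). To end at (-1,2) need (h-1)/2 right-steps and ((11-h)+2)/2 up-steps.
Sum over h with 1 ≤ h ≤ 9, h ≡ 1 (mod 2), 11-h ≡ 0 (mod 2):
h=1: C(11,1)·C(1,0)·C(10,6) = 11·1·210 = 2310
h=3: C(11,3)·C(3,1)·C(8,5) = 165·3·56 = 27720
h=5: C(11,5)·C(5,2)·C(6,4) = 462·10·15 = 69300
h=7: C(11,7)·C(7,3)·C(4,3) = 330·35·4 = 46200
h=9: C(11,9)·C(9,4)·C(2,2) = 55·126·1 = 6930
Total favorable: 152460
Total paths: 4^11 = 4194304
P = 152460/4194304 = 38115/1048576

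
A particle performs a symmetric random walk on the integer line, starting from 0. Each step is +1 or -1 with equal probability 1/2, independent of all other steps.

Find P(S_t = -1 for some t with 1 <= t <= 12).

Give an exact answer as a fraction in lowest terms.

Answer: 793/1024

Derivation:
Count via complement. Let g(t,s) = #length-t paths at position s with S_1..S_t all ≠ -1.
g(t,s) = g(t-1,s-1) + g(t-1,s+1) for s ≠ -1; g(t,-1) = 0.
t=0: g(0,0)=1
t=1: g(1,1)=1
t=2: g(2,0)=1 g(2,2)=1
t=3: g(3,1)=2 g(3,3)=1
t=4: g(4,0)=2 g(4,2)=3 g(4,4)=1
t=5: g(5,1)=5 g(5,3)=4 g(5,5)=1
t=6: g(6,0)=5 g(6,2)=9 g(6,4)=5 g(6,6)=1
t=7: g(7,1)=14 g(7,3)=14 g(7,5)=6 g(7,7)=1
t=8: g(8,0)=14 g(8,2)=28 g(8,4)=20 g(8,6)=7 g(8,8)=1
t=9: g(9,1)=42 g(9,3)=48 g(9,5)=27 g(9,7)=8 g(9,9)=1
t=10: g(10,0)=42 g(10,2)=90 g(10,4)=75 g(10,6)=35 g(10,8)=9 g(10,10)=1
t=11: g(11,1)=132 g(11,3)=165 g(11,5)=110 g(11,7)=44 g(11,9)=10 g(11,11)=1
t=12: g(12,0)=132 g(12,2)=297 g(12,4)=275 g(12,6)=154 g(12,8)=54 g(12,10)=11 g(12,12)=1
Paths never hitting -1: Σ_s g(12,s) = 924
Paths hitting -1: 2^12 - 924 = 3172
P = 3172/4096 = 793/1024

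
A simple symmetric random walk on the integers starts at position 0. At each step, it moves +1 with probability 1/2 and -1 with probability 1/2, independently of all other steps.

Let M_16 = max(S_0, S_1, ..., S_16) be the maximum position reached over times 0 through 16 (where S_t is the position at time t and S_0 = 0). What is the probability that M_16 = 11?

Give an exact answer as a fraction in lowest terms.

Answer: 15/8192

Derivation:
Let M_16 = max(S_0,...,S_16). Use the reflection principle: for j ≥ 1, #{paths with M_16 ≥ j} = #{S_16 ≥ j} + #{S_16 ≥ j+1}.
By reflection, #{M_16 ≥ 11} = #{S_16 ≥ 11} + #{S_16 ≥ 12} = 137 + 137 = 274.
#{M_16 ≥ 12} = #{S_16 ≥ 12} + #{S_16 ≥ 13} = 137 + 17 = 154.
#{M_16 = 11} = 274 - 154 = 120.
P(M_16 = 11) = 120/65536 = 15/8192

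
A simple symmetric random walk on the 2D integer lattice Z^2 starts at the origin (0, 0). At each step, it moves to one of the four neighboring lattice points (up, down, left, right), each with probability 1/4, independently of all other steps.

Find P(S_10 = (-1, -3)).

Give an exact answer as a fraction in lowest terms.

Let h be the number of horizontal steps (so 10-h are vertical). To end at (-1,-3) need (h-1)/2 right-steps and ((10-h)-3)/2 up-steps.
Sum over h with 1 ≤ h ≤ 7, h ≡ 1 (mod 2), 10-h ≡ 1 (mod 2):
h=1: C(10,1)·C(1,0)·C(9,3) = 10·1·84 = 840
h=3: C(10,3)·C(3,1)·C(7,2) = 120·3·21 = 7560
h=5: C(10,5)·C(5,2)·C(5,1) = 252·10·5 = 12600
h=7: C(10,7)·C(7,3)·C(3,0) = 120·35·1 = 4200
Total favorable: 25200
Total paths: 4^10 = 1048576
P = 25200/1048576 = 1575/65536

Answer: 1575/65536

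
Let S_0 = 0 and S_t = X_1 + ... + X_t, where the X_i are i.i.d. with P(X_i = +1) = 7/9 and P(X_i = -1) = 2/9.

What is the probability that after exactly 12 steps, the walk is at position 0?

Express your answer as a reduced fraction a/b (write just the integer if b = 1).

To be at 0 after 12 steps: need exactly 6 steps of +1 and 6 of -1.
Number of such sequences: C(12,6) = 924
Each has probability (7/9)^6 · (2/9)^6 = 7529536/282429536481
P = 924 · 7529536/282429536481 = 2319097088/94143178827

Answer: 2319097088/94143178827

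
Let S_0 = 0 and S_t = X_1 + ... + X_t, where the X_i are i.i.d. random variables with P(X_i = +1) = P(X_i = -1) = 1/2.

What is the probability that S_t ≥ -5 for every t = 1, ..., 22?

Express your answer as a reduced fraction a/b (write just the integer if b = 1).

Let f(t,s) = #length-t paths at position s with S_1..S_t all ≥ -5.
f(t,s) = f(t-1,s-1) + f(t-1,s+1) for s ≥ -5; f(t,s) = 0 for s < -5.
t=0: f(0,0)=1
t=1: f(1,-1)=1 f(1,1)=1
t=2: f(2,-2)=1 f(2,0)=2 f(2,2)=1
t=3: f(3,-3)=1 f(3,-1)=3 f(3,1)=3 f(3,3)=1
t=4: f(4,-4)=1 f(4,-2)=4 f(4,0)=6 f(4,2)=4 f(4,4)=1
t=5: f(5,-5)=1 f(5,-3)=5 f(5,-1)=10 f(5,1)=10 f(5,3)=5 f(5,5)=1
t=6: f(6,-4)=6 f(6,-2)=15 f(6,0)=20 f(6,2)=15 f(6,4)=6 f(6,6)=1
t=7: f(7,-5)=6 f(7,-3)=21 f(7,-1)=35 f(7,1)=35 f(7,3)=21 f(7,5)=7 f(7,7)=1
t=8: f(8,-4)=27 f(8,-2)=56 f(8,0)=70 f(8,2)=56 f(8,4)=28 f(8,6)=8 f(8,8)=1
t=9: f(9,-5)=27 f(9,-3)=83 f(9,-1)=126 f(9,1)=126 f(9,3)=84 f(9,5)=36 f(9,7)=9 f(9,9)=1
t=10: f(10,-4)=110 f(10,-2)=209 f(10,0)=252 f(10,2)=210 f(10,4)=120 f(10,6)=45 f(10,8)=10 f(10,10)=1
t=11: f(11,-5)=110 f(11,-3)=319 f(11,-1)=461 f(11,1)=462 f(11,3)=330 f(11,5)=165 f(11,7)=55 f(11,9)=11 f(11,11)=1
t=12: f(12,-4)=429 f(12,-2)=780 f(12,0)=923 f(12,2)=792 f(12,4)=495 f(12,6)=220 f(12,8)=66 f(12,10)=12 f(12,12)=1
t=13: f(13,-5)=429 f(13,-3)=1209 f(13,-1)=1703 f(13,1)=1715 f(13,3)=1287 f(13,5)=715 f(13,7)=286 f(13,9)=78 f(13,11)=13 f(13,13)=1
t=14: f(14,-4)=1638 f(14,-2)=2912 f(14,0)=3418 f(14,2)=3002 f(14,4)=2002 f(14,6)=1001 f(14,8)=364 f(14,10)=91 f(14,12)=14 f(14,14)=1
t=15: f(15,-5)=1638 f(15,-3)=4550 f(15,-1)=6330 f(15,1)=6420 f(15,3)=5004 f(15,5)=3003 f(15,7)=1365 f(15,9)=455 f(15,11)=105 f(15,13)=15 f(15,15)=1
t=16: f(16,-4)=6188 f(16,-2)=10880 f(16,0)=12750 f(16,2)=11424 f(16,4)=8007 f(16,6)=4368 f(16,8)=1820 f(16,10)=560 f(16,12)=120 f(16,14)=16 f(16,16)=1
t=17: f(17,-5)=6188 f(17,-3)=17068 f(17,-1)=23630 f(17,1)=24174 f(17,3)=19431 f(17,5)=12375 f(17,7)=6188 f(17,9)=2380 f(17,11)=680 f(17,13)=136 f(17,15)=17 f(17,17)=1
t=18: f(18,-4)=23256 f(18,-2)=40698 f(18,0)=47804 f(18,2)=43605 f(18,4)=31806 f(18,6)=18563 f(18,8)=8568 f(18,10)=3060 f(18,12)=816 f(18,14)=153 f(18,16)=18 f(18,18)=1
t=19: f(19,-5)=23256 f(19,-3)=63954 f(19,-1)=88502 f(19,1)=91409 f(19,3)=75411 f(19,5)=50369 f(19,7)=27131 f(19,9)=11628 f(19,11)=3876 f(19,13)=969 f(19,15)=171 f(19,17)=19 f(19,19)=1
t=20: f(20,-4)=87210 f(20,-2)=152456 f(20,0)=179911 f(20,2)=166820 f(20,4)=125780 f(20,6)=77500 f(20,8)=38759 f(20,10)=15504 f(20,12)=4845 f(20,14)=1140 f(20,16)=190 f(20,18)=20 f(20,20)=1
t=21: f(21,-5)=87210 f(21,-3)=239666 f(21,-1)=332367 f(21,1)=346731 f(21,3)=292600 f(21,5)=203280 f(21,7)=116259 f(21,9)=54263 f(21,11)=20349 f(21,13)=5985 f(21,15)=1330 f(21,17)=210 f(21,19)=21 f(21,21)=1
t=22: f(22,-4)=326876 f(22,-2)=572033 f(22,0)=679098 f(22,2)=639331 f(22,4)=495880 f(22,6)=319539 f(22,8)=170522 f(22,10)=74612 f(22,12)=26334 f(22,14)=7315 f(22,16)=1540 f(22,18)=231 f(22,20)=22 f(22,22)=1
Σ_s f(22,s) = 3313334
P = 3313334/4194304 = 1656667/2097152

Answer: 1656667/2097152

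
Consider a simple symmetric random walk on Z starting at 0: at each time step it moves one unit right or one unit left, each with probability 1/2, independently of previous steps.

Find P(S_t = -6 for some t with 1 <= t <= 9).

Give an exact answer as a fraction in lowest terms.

Answer: 5/128

Derivation:
Count via complement. Let g(t,s) = #length-t paths at position s with S_1..S_t all ≠ -6.
g(t,s) = g(t-1,s-1) + g(t-1,s+1) for s ≠ -6; g(t,-6) = 0.
t=0: g(0,0)=1
t=1: g(1,-1)=1 g(1,1)=1
t=2: g(2,-2)=1 g(2,0)=2 g(2,2)=1
t=3: g(3,-3)=1 g(3,-1)=3 g(3,1)=3 g(3,3)=1
t=4: g(4,-4)=1 g(4,-2)=4 g(4,0)=6 g(4,2)=4 g(4,4)=1
t=5: g(5,-5)=1 g(5,-3)=5 g(5,-1)=10 g(5,1)=10 g(5,3)=5 g(5,5)=1
t=6: g(6,-4)=6 g(6,-2)=15 g(6,0)=20 g(6,2)=15 g(6,4)=6 g(6,6)=1
t=7: g(7,-5)=6 g(7,-3)=21 g(7,-1)=35 g(7,1)=35 g(7,3)=21 g(7,5)=7 g(7,7)=1
t=8: g(8,-4)=27 g(8,-2)=56 g(8,0)=70 g(8,2)=56 g(8,4)=28 g(8,6)=8 g(8,8)=1
t=9: g(9,-5)=27 g(9,-3)=83 g(9,-1)=126 g(9,1)=126 g(9,3)=84 g(9,5)=36 g(9,7)=9 g(9,9)=1
Paths never hitting -6: Σ_s g(9,s) = 492
Paths hitting -6: 2^9 - 492 = 20
P = 20/512 = 5/128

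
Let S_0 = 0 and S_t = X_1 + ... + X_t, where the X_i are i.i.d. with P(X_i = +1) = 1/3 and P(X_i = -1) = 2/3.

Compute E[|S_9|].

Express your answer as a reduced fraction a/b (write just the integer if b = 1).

Answer: 2549/729

Derivation:
S_9 takes values m ≡ 1 (mod 2) with |m| ≤ 9; P(S_9=m) = C(9,(9+m)/2) · (1/3)^((9+m)/2) · (2/3)^((9-m)/2).
Distribution: P(S=-9)=512/19683, P(S=-7)=256/2187, P(S=-5)=512/2187, P(S=-3)=1792/6561, P(S=-1)=448/2187, P(S=1)=224/2187, P(S=3)=224/6561, P(S=5)=16/2187, P(S=7)=2/2187, P(S=9)=1/19683
E[|S_9|] = Σ_m |m|·P(S_9=m) = 2549/729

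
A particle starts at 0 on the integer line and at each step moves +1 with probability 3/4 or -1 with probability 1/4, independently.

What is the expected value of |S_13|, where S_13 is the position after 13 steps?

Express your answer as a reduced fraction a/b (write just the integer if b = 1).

Answer: 27580423/4194304

Derivation:
S_13 takes values m ≡ 1 (mod 2) with |m| ≤ 13; P(S_13=m) = C(13,(13+m)/2) · (3/4)^((13+m)/2) · (1/4)^((13-m)/2).
Distribution: P(S=-13)=1/67108864, P(S=-11)=39/67108864, P(S=-9)=351/33554432, P(S=-7)=3861/33554432, P(S=-5)=57915/67108864, P(S=-3)=312741/67108864, P(S=-1)=312741/16777216, P(S=1)=938223/16777216, P(S=3)=8444007/67108864, P(S=5)=14073345/67108864, P(S=7)=8444007/33554432, P(S=9)=6908733/33554432, P(S=11)=6908733/67108864, P(S=13)=1594323/67108864
E[|S_13|] = Σ_m |m|·P(S_13=m) = 27580423/4194304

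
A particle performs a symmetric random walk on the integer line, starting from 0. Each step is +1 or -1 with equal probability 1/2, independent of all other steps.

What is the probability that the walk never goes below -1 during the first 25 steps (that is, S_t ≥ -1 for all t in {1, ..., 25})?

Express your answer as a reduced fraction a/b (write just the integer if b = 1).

Answer: 1300075/4194304

Derivation:
Let f(t,s) = #length-t paths at position s with S_1..S_t all ≥ -1.
f(t,s) = f(t-1,s-1) + f(t-1,s+1) for s ≥ -1; f(t,s) = 0 for s < -1.
t=0: f(0,0)=1
t=1: f(1,-1)=1 f(1,1)=1
t=2: f(2,0)=2 f(2,2)=1
t=3: f(3,-1)=2 f(3,1)=3 f(3,3)=1
t=4: f(4,0)=5 f(4,2)=4 f(4,4)=1
t=5: f(5,-1)=5 f(5,1)=9 f(5,3)=5 f(5,5)=1
t=6: f(6,0)=14 f(6,2)=14 f(6,4)=6 f(6,6)=1
t=7: f(7,-1)=14 f(7,1)=28 f(7,3)=20 f(7,5)=7 f(7,7)=1
t=8: f(8,0)=42 f(8,2)=48 f(8,4)=27 f(8,6)=8 f(8,8)=1
t=9: f(9,-1)=42 f(9,1)=90 f(9,3)=75 f(9,5)=35 f(9,7)=9 f(9,9)=1
t=10: f(10,0)=132 f(10,2)=165 f(10,4)=110 f(10,6)=44 f(10,8)=10 f(10,10)=1
t=11: f(11,-1)=132 f(11,1)=297 f(11,3)=275 f(11,5)=154 f(11,7)=54 f(11,9)=11 f(11,11)=1
t=12: f(12,0)=429 f(12,2)=572 f(12,4)=429 f(12,6)=208 f(12,8)=65 f(12,10)=12 f(12,12)=1
t=13: f(13,-1)=429 f(13,1)=1001 f(13,3)=1001 f(13,5)=637 f(13,7)=273 f(13,9)=77 f(13,11)=13 f(13,13)=1
t=14: f(14,0)=1430 f(14,2)=2002 f(14,4)=1638 f(14,6)=910 f(14,8)=350 f(14,10)=90 f(14,12)=14 f(14,14)=1
t=15: f(15,-1)=1430 f(15,1)=3432 f(15,3)=3640 f(15,5)=2548 f(15,7)=1260 f(15,9)=440 f(15,11)=104 f(15,13)=15 f(15,15)=1
t=16: f(16,0)=4862 f(16,2)=7072 f(16,4)=6188 f(16,6)=3808 f(16,8)=1700 f(16,10)=544 f(16,12)=119 f(16,14)=16 f(16,16)=1
t=17: f(17,-1)=4862 f(17,1)=11934 f(17,3)=13260 f(17,5)=9996 f(17,7)=5508 f(17,9)=2244 f(17,11)=663 f(17,13)=135 f(17,15)=17 f(17,17)=1
t=18: f(18,0)=16796 f(18,2)=25194 f(18,4)=23256 f(18,6)=15504 f(18,8)=7752 f(18,10)=2907 f(18,12)=798 f(18,14)=152 f(18,16)=18 f(18,18)=1
t=19: f(19,-1)=16796 f(19,1)=41990 f(19,3)=48450 f(19,5)=38760 f(19,7)=23256 f(19,9)=10659 f(19,11)=3705 f(19,13)=950 f(19,15)=170 f(19,17)=19 f(19,19)=1
t=20: f(20,0)=58786 f(20,2)=90440 f(20,4)=87210 f(20,6)=62016 f(20,8)=33915 f(20,10)=14364 f(20,12)=4655 f(20,14)=1120 f(20,16)=189 f(20,18)=20 f(20,20)=1
t=21: f(21,-1)=58786 f(21,1)=149226 f(21,3)=177650 f(21,5)=149226 f(21,7)=95931 f(21,9)=48279 f(21,11)=19019 f(21,13)=5775 f(21,15)=1309 f(21,17)=209 f(21,19)=21 f(21,21)=1
t=22: f(22,0)=208012 f(22,2)=326876 f(22,4)=326876 f(22,6)=245157 f(22,8)=144210 f(22,10)=67298 f(22,12)=24794 f(22,14)=7084 f(22,16)=1518 f(22,18)=230 f(22,20)=22 f(22,22)=1
t=23: f(23,-1)=208012 f(23,1)=534888 f(23,3)=653752 f(23,5)=572033 f(23,7)=389367 f(23,9)=211508 f(23,11)=92092 f(23,13)=31878 f(23,15)=8602 f(23,17)=1748 f(23,19)=252 f(23,21)=23 f(23,23)=1
t=24: f(24,0)=742900 f(24,2)=1188640 f(24,4)=1225785 f(24,6)=961400 f(24,8)=600875 f(24,10)=303600 f(24,12)=123970 f(24,14)=40480 f(24,16)=10350 f(24,18)=2000 f(24,20)=275 f(24,22)=24 f(24,24)=1
t=25: f(25,-1)=742900 f(25,1)=1931540 f(25,3)=2414425 f(25,5)=2187185 f(25,7)=1562275 f(25,9)=904475 f(25,11)=427570 f(25,13)=164450 f(25,15)=50830 f(25,17)=12350 f(25,19)=2275 f(25,21)=299 f(25,23)=25 f(25,25)=1
Σ_s f(25,s) = 10400600
P = 10400600/33554432 = 1300075/4194304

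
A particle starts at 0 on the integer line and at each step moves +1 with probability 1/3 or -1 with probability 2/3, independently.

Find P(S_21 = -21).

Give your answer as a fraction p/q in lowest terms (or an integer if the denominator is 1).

To reach position -21 after 21 steps: need 0 steps of +1 and 21 steps of -1.
Number of such sequences: C(21,0) = 1
Each has probability (1/3)^0 · (2/3)^21 = 2097152/10460353203
P = 1 · 2097152/10460353203 = 2097152/10460353203

Answer: 2097152/10460353203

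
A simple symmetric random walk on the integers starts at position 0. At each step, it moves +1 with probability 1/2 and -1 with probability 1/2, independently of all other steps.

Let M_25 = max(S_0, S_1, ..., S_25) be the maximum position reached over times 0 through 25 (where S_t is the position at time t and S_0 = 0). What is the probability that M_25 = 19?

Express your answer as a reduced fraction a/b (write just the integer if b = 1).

Answer: 575/8388608

Derivation:
Let M_25 = max(S_0,...,S_25). Use the reflection principle: for j ≥ 1, #{paths with M_25 ≥ j} = #{S_25 ≥ j} + #{S_25 ≥ j+1}.
By reflection, #{M_25 ≥ 19} = #{S_25 ≥ 19} + #{S_25 ≥ 20} = 2626 + 326 = 2952.
#{M_25 ≥ 20} = #{S_25 ≥ 20} + #{S_25 ≥ 21} = 326 + 326 = 652.
#{M_25 = 19} = 2952 - 652 = 2300.
P(M_25 = 19) = 2300/33554432 = 575/8388608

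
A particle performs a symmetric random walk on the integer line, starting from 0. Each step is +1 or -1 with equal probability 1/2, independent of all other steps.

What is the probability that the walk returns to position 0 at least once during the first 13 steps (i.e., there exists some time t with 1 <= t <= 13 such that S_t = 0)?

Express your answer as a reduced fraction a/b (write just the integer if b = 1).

Answer: 793/1024

Derivation:
Count via complement. Let g(t,s) = #length-t paths at position s with S_1..S_t all ≠ 0.
g(t,s) = g(t-1,s-1) + g(t-1,s+1) for s ≠ 0; g(t,0) = 0.
t=0: g(0,0)=1
t=1: g(1,-1)=1 g(1,1)=1
t=2: g(2,-2)=1 g(2,2)=1
t=3: g(3,-3)=1 g(3,-1)=1 g(3,1)=1 g(3,3)=1
t=4: g(4,-4)=1 g(4,-2)=2 g(4,2)=2 g(4,4)=1
t=5: g(5,-5)=1 g(5,-3)=3 g(5,-1)=2 g(5,1)=2 g(5,3)=3 g(5,5)=1
t=6: g(6,-6)=1 g(6,-4)=4 g(6,-2)=5 g(6,2)=5 g(6,4)=4 g(6,6)=1
t=7: g(7,-7)=1 g(7,-5)=5 g(7,-3)=9 g(7,-1)=5 g(7,1)=5 g(7,3)=9 g(7,5)=5 g(7,7)=1
t=8: g(8,-8)=1 g(8,-6)=6 g(8,-4)=14 g(8,-2)=14 g(8,2)=14 g(8,4)=14 g(8,6)=6 g(8,8)=1
t=9: g(9,-9)=1 g(9,-7)=7 g(9,-5)=20 g(9,-3)=28 g(9,-1)=14 g(9,1)=14 g(9,3)=28 g(9,5)=20 g(9,7)=7 g(9,9)=1
t=10: g(10,-10)=1 g(10,-8)=8 g(10,-6)=27 g(10,-4)=48 g(10,-2)=42 g(10,2)=42 g(10,4)=48 g(10,6)=27 g(10,8)=8 g(10,10)=1
t=11: g(11,-11)=1 g(11,-9)=9 g(11,-7)=35 g(11,-5)=75 g(11,-3)=90 g(11,-1)=42 g(11,1)=42 g(11,3)=90 g(11,5)=75 g(11,7)=35 g(11,9)=9 g(11,11)=1
t=12: g(12,-12)=1 g(12,-10)=10 g(12,-8)=44 g(12,-6)=110 g(12,-4)=165 g(12,-2)=132 g(12,2)=132 g(12,4)=165 g(12,6)=110 g(12,8)=44 g(12,10)=10 g(12,12)=1
t=13: g(13,-13)=1 g(13,-11)=11 g(13,-9)=54 g(13,-7)=154 g(13,-5)=275 g(13,-3)=297 g(13,-1)=132 g(13,1)=132 g(13,3)=297 g(13,5)=275 g(13,7)=154 g(13,9)=54 g(13,11)=11 g(13,13)=1
Paths never hitting 0: Σ_s g(13,s) = 1848
Paths hitting 0: 2^13 - 1848 = 6344
P = 6344/8192 = 793/1024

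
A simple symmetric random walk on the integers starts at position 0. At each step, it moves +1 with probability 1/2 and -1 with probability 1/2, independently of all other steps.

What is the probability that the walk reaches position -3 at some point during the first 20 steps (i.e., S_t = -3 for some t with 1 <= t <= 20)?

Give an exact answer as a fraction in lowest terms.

Count via complement. Let g(t,s) = #length-t paths at position s with S_1..S_t all ≠ -3.
g(t,s) = g(t-1,s-1) + g(t-1,s+1) for s ≠ -3; g(t,-3) = 0.
t=0: g(0,0)=1
t=1: g(1,-1)=1 g(1,1)=1
t=2: g(2,-2)=1 g(2,0)=2 g(2,2)=1
t=3: g(3,-1)=3 g(3,1)=3 g(3,3)=1
t=4: g(4,-2)=3 g(4,0)=6 g(4,2)=4 g(4,4)=1
t=5: g(5,-1)=9 g(5,1)=10 g(5,3)=5 g(5,5)=1
t=6: g(6,-2)=9 g(6,0)=19 g(6,2)=15 g(6,4)=6 g(6,6)=1
t=7: g(7,-1)=28 g(7,1)=34 g(7,3)=21 g(7,5)=7 g(7,7)=1
t=8: g(8,-2)=28 g(8,0)=62 g(8,2)=55 g(8,4)=28 g(8,6)=8 g(8,8)=1
t=9: g(9,-1)=90 g(9,1)=117 g(9,3)=83 g(9,5)=36 g(9,7)=9 g(9,9)=1
t=10: g(10,-2)=90 g(10,0)=207 g(10,2)=200 g(10,4)=119 g(10,6)=45 g(10,8)=10 g(10,10)=1
t=11: g(11,-1)=297 g(11,1)=407 g(11,3)=319 g(11,5)=164 g(11,7)=55 g(11,9)=11 g(11,11)=1
t=12: g(12,-2)=297 g(12,0)=704 g(12,2)=726 g(12,4)=483 g(12,6)=219 g(12,8)=66 g(12,10)=12 g(12,12)=1
t=13: g(13,-1)=1001 g(13,1)=1430 g(13,3)=1209 g(13,5)=702 g(13,7)=285 g(13,9)=78 g(13,11)=13 g(13,13)=1
t=14: g(14,-2)=1001 g(14,0)=2431 g(14,2)=2639 g(14,4)=1911 g(14,6)=987 g(14,8)=363 g(14,10)=91 g(14,12)=14 g(14,14)=1
t=15: g(15,-1)=3432 g(15,1)=5070 g(15,3)=4550 g(15,5)=2898 g(15,7)=1350 g(15,9)=454 g(15,11)=105 g(15,13)=15 g(15,15)=1
t=16: g(16,-2)=3432 g(16,0)=8502 g(16,2)=9620 g(16,4)=7448 g(16,6)=4248 g(16,8)=1804 g(16,10)=559 g(16,12)=120 g(16,14)=16 g(16,16)=1
t=17: g(17,-1)=11934 g(17,1)=18122 g(17,3)=17068 g(17,5)=11696 g(17,7)=6052 g(17,9)=2363 g(17,11)=679 g(17,13)=136 g(17,15)=17 g(17,17)=1
t=18: g(18,-2)=11934 g(18,0)=30056 g(18,2)=35190 g(18,4)=28764 g(18,6)=17748 g(18,8)=8415 g(18,10)=3042 g(18,12)=815 g(18,14)=153 g(18,16)=18 g(18,18)=1
t=19: g(19,-1)=41990 g(19,1)=65246 g(19,3)=63954 g(19,5)=46512 g(19,7)=26163 g(19,9)=11457 g(19,11)=3857 g(19,13)=968 g(19,15)=171 g(19,17)=19 g(19,19)=1
t=20: g(20,-2)=41990 g(20,0)=107236 g(20,2)=129200 g(20,4)=110466 g(20,6)=72675 g(20,8)=37620 g(20,10)=15314 g(20,12)=4825 g(20,14)=1139 g(20,16)=190 g(20,18)=20 g(20,20)=1
Paths never hitting -3: Σ_s g(20,s) = 520676
Paths hitting -3: 2^20 - 520676 = 527900
P = 527900/1048576 = 131975/262144

Answer: 131975/262144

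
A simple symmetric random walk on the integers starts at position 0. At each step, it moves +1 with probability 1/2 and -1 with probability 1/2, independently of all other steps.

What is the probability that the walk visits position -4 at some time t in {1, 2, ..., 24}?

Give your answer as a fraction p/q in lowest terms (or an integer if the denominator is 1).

Answer: 1779879/4194304

Derivation:
Count via complement. Let g(t,s) = #length-t paths at position s with S_1..S_t all ≠ -4.
g(t,s) = g(t-1,s-1) + g(t-1,s+1) for s ≠ -4; g(t,-4) = 0.
t=0: g(0,0)=1
t=1: g(1,-1)=1 g(1,1)=1
t=2: g(2,-2)=1 g(2,0)=2 g(2,2)=1
t=3: g(3,-3)=1 g(3,-1)=3 g(3,1)=3 g(3,3)=1
t=4: g(4,-2)=4 g(4,0)=6 g(4,2)=4 g(4,4)=1
t=5: g(5,-3)=4 g(5,-1)=10 g(5,1)=10 g(5,3)=5 g(5,5)=1
t=6: g(6,-2)=14 g(6,0)=20 g(6,2)=15 g(6,4)=6 g(6,6)=1
t=7: g(7,-3)=14 g(7,-1)=34 g(7,1)=35 g(7,3)=21 g(7,5)=7 g(7,7)=1
t=8: g(8,-2)=48 g(8,0)=69 g(8,2)=56 g(8,4)=28 g(8,6)=8 g(8,8)=1
t=9: g(9,-3)=48 g(9,-1)=117 g(9,1)=125 g(9,3)=84 g(9,5)=36 g(9,7)=9 g(9,9)=1
t=10: g(10,-2)=165 g(10,0)=242 g(10,2)=209 g(10,4)=120 g(10,6)=45 g(10,8)=10 g(10,10)=1
t=11: g(11,-3)=165 g(11,-1)=407 g(11,1)=451 g(11,3)=329 g(11,5)=165 g(11,7)=55 g(11,9)=11 g(11,11)=1
t=12: g(12,-2)=572 g(12,0)=858 g(12,2)=780 g(12,4)=494 g(12,6)=220 g(12,8)=66 g(12,10)=12 g(12,12)=1
t=13: g(13,-3)=572 g(13,-1)=1430 g(13,1)=1638 g(13,3)=1274 g(13,5)=714 g(13,7)=286 g(13,9)=78 g(13,11)=13 g(13,13)=1
t=14: g(14,-2)=2002 g(14,0)=3068 g(14,2)=2912 g(14,4)=1988 g(14,6)=1000 g(14,8)=364 g(14,10)=91 g(14,12)=14 g(14,14)=1
t=15: g(15,-3)=2002 g(15,-1)=5070 g(15,1)=5980 g(15,3)=4900 g(15,5)=2988 g(15,7)=1364 g(15,9)=455 g(15,11)=105 g(15,13)=15 g(15,15)=1
t=16: g(16,-2)=7072 g(16,0)=11050 g(16,2)=10880 g(16,4)=7888 g(16,6)=4352 g(16,8)=1819 g(16,10)=560 g(16,12)=120 g(16,14)=16 g(16,16)=1
t=17: g(17,-3)=7072 g(17,-1)=18122 g(17,1)=21930 g(17,3)=18768 g(17,5)=12240 g(17,7)=6171 g(17,9)=2379 g(17,11)=680 g(17,13)=136 g(17,15)=17 g(17,17)=1
t=18: g(18,-2)=25194 g(18,0)=40052 g(18,2)=40698 g(18,4)=31008 g(18,6)=18411 g(18,8)=8550 g(18,10)=3059 g(18,12)=816 g(18,14)=153 g(18,16)=18 g(18,18)=1
t=19: g(19,-3)=25194 g(19,-1)=65246 g(19,1)=80750 g(19,3)=71706 g(19,5)=49419 g(19,7)=26961 g(19,9)=11609 g(19,11)=3875 g(19,13)=969 g(19,15)=171 g(19,17)=19 g(19,19)=1
t=20: g(20,-2)=90440 g(20,0)=145996 g(20,2)=152456 g(20,4)=121125 g(20,6)=76380 g(20,8)=38570 g(20,10)=15484 g(20,12)=4844 g(20,14)=1140 g(20,16)=190 g(20,18)=20 g(20,20)=1
t=21: g(21,-3)=90440 g(21,-1)=236436 g(21,1)=298452 g(21,3)=273581 g(21,5)=197505 g(21,7)=114950 g(21,9)=54054 g(21,11)=20328 g(21,13)=5984 g(21,15)=1330 g(21,17)=210 g(21,19)=21 g(21,21)=1
t=22: g(22,-2)=326876 g(22,0)=534888 g(22,2)=572033 g(22,4)=471086 g(22,6)=312455 g(22,8)=169004 g(22,10)=74382 g(22,12)=26312 g(22,14)=7314 g(22,16)=1540 g(22,18)=231 g(22,20)=22 g(22,22)=1
t=23: g(23,-3)=326876 g(23,-1)=861764 g(23,1)=1106921 g(23,3)=1043119 g(23,5)=783541 g(23,7)=481459 g(23,9)=243386 g(23,11)=100694 g(23,13)=33626 g(23,15)=8854 g(23,17)=1771 g(23,19)=253 g(23,21)=23 g(23,23)=1
t=24: g(24,-2)=1188640 g(24,0)=1968685 g(24,2)=2150040 g(24,4)=1826660 g(24,6)=1265000 g(24,8)=724845 g(24,10)=344080 g(24,12)=134320 g(24,14)=42480 g(24,16)=10625 g(24,18)=2024 g(24,20)=276 g(24,22)=24 g(24,24)=1
Paths never hitting -4: Σ_s g(24,s) = 9657700
Paths hitting -4: 2^24 - 9657700 = 7119516
P = 7119516/16777216 = 1779879/4194304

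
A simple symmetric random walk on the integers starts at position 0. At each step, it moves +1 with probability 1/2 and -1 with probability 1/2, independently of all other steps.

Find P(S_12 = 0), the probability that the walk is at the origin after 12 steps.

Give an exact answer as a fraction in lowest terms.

Answer: 231/1024

Derivation:
To return to 0 after 12 steps: need exactly 6 steps of +1 and 6 of -1.
Favorable paths: C(12,6) = 924
Total paths: 2^12 = 4096
P = 924/4096 = 231/1024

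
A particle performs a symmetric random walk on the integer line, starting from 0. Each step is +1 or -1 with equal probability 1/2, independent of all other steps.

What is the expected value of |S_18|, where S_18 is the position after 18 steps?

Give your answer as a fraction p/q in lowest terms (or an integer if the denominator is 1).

Answer: 109395/32768

Derivation:
S_18 takes values m ≡ 0 (mod 2) with |m| ≤ 18; P(S_18=m) = C(18,(18+m)/2)/2^18.
Total paths: 2^18 = 262144
Distribution: P(S=-18)=1/262144, P(S=-16)=18/262144, P(S=-14)=153/262144, P(S=-12)=816/262144, P(S=-10)=3060/262144, P(S=-8)=8568/262144, P(S=-6)=18564/262144, P(S=-4)=31824/262144, P(S=-2)=43758/262144, P(S=0)=48620/262144, P(S=2)=43758/262144, P(S=4)=31824/262144, P(S=6)=18564/262144, P(S=8)=8568/262144, P(S=10)=3060/262144, P(S=12)=816/262144, P(S=14)=153/262144, P(S=16)=18/262144, P(S=18)=1/262144
E[|S_18|] = Σ_m |m|·P(S_18=m) = 875160/262144 = 109395/32768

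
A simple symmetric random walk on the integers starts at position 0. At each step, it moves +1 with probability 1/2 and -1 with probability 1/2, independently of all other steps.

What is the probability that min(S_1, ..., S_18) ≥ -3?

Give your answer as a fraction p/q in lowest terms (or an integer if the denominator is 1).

Let f(t,s) = #length-t paths at position s with S_1..S_t all ≥ -3.
f(t,s) = f(t-1,s-1) + f(t-1,s+1) for s ≥ -3; f(t,s) = 0 for s < -3.
t=0: f(0,0)=1
t=1: f(1,-1)=1 f(1,1)=1
t=2: f(2,-2)=1 f(2,0)=2 f(2,2)=1
t=3: f(3,-3)=1 f(3,-1)=3 f(3,1)=3 f(3,3)=1
t=4: f(4,-2)=4 f(4,0)=6 f(4,2)=4 f(4,4)=1
t=5: f(5,-3)=4 f(5,-1)=10 f(5,1)=10 f(5,3)=5 f(5,5)=1
t=6: f(6,-2)=14 f(6,0)=20 f(6,2)=15 f(6,4)=6 f(6,6)=1
t=7: f(7,-3)=14 f(7,-1)=34 f(7,1)=35 f(7,3)=21 f(7,5)=7 f(7,7)=1
t=8: f(8,-2)=48 f(8,0)=69 f(8,2)=56 f(8,4)=28 f(8,6)=8 f(8,8)=1
t=9: f(9,-3)=48 f(9,-1)=117 f(9,1)=125 f(9,3)=84 f(9,5)=36 f(9,7)=9 f(9,9)=1
t=10: f(10,-2)=165 f(10,0)=242 f(10,2)=209 f(10,4)=120 f(10,6)=45 f(10,8)=10 f(10,10)=1
t=11: f(11,-3)=165 f(11,-1)=407 f(11,1)=451 f(11,3)=329 f(11,5)=165 f(11,7)=55 f(11,9)=11 f(11,11)=1
t=12: f(12,-2)=572 f(12,0)=858 f(12,2)=780 f(12,4)=494 f(12,6)=220 f(12,8)=66 f(12,10)=12 f(12,12)=1
t=13: f(13,-3)=572 f(13,-1)=1430 f(13,1)=1638 f(13,3)=1274 f(13,5)=714 f(13,7)=286 f(13,9)=78 f(13,11)=13 f(13,13)=1
t=14: f(14,-2)=2002 f(14,0)=3068 f(14,2)=2912 f(14,4)=1988 f(14,6)=1000 f(14,8)=364 f(14,10)=91 f(14,12)=14 f(14,14)=1
t=15: f(15,-3)=2002 f(15,-1)=5070 f(15,1)=5980 f(15,3)=4900 f(15,5)=2988 f(15,7)=1364 f(15,9)=455 f(15,11)=105 f(15,13)=15 f(15,15)=1
t=16: f(16,-2)=7072 f(16,0)=11050 f(16,2)=10880 f(16,4)=7888 f(16,6)=4352 f(16,8)=1819 f(16,10)=560 f(16,12)=120 f(16,14)=16 f(16,16)=1
t=17: f(17,-3)=7072 f(17,-1)=18122 f(17,1)=21930 f(17,3)=18768 f(17,5)=12240 f(17,7)=6171 f(17,9)=2379 f(17,11)=680 f(17,13)=136 f(17,15)=17 f(17,17)=1
t=18: f(18,-2)=25194 f(18,0)=40052 f(18,2)=40698 f(18,4)=31008 f(18,6)=18411 f(18,8)=8550 f(18,10)=3059 f(18,12)=816 f(18,14)=153 f(18,16)=18 f(18,18)=1
Σ_s f(18,s) = 167960
P = 167960/262144 = 20995/32768

Answer: 20995/32768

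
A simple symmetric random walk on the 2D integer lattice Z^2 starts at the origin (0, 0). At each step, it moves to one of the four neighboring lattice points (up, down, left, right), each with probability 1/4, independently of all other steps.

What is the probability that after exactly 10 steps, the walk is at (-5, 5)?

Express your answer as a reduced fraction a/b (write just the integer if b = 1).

Let h be the number of horizontal steps (so 10-h are vertical). To end at (-5,5) need (h-5)/2 right-steps and ((10-h)+5)/2 up-steps.
Sum over h with 5 ≤ h ≤ 5, h ≡ 1 (mod 2), 10-h ≡ 1 (mod 2):
h=5: C(10,5)·C(5,0)·C(5,5) = 252·1·1 = 252
Total favorable: 252
Total paths: 4^10 = 1048576
P = 252/1048576 = 63/262144

Answer: 63/262144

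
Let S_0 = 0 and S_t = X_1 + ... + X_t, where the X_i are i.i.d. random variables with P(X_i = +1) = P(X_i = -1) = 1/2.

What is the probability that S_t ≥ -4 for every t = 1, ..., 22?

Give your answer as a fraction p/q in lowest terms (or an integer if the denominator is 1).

Let f(t,s) = #length-t paths at position s with S_1..S_t all ≥ -4.
f(t,s) = f(t-1,s-1) + f(t-1,s+1) for s ≥ -4; f(t,s) = 0 for s < -4.
t=0: f(0,0)=1
t=1: f(1,-1)=1 f(1,1)=1
t=2: f(2,-2)=1 f(2,0)=2 f(2,2)=1
t=3: f(3,-3)=1 f(3,-1)=3 f(3,1)=3 f(3,3)=1
t=4: f(4,-4)=1 f(4,-2)=4 f(4,0)=6 f(4,2)=4 f(4,4)=1
t=5: f(5,-3)=5 f(5,-1)=10 f(5,1)=10 f(5,3)=5 f(5,5)=1
t=6: f(6,-4)=5 f(6,-2)=15 f(6,0)=20 f(6,2)=15 f(6,4)=6 f(6,6)=1
t=7: f(7,-3)=20 f(7,-1)=35 f(7,1)=35 f(7,3)=21 f(7,5)=7 f(7,7)=1
t=8: f(8,-4)=20 f(8,-2)=55 f(8,0)=70 f(8,2)=56 f(8,4)=28 f(8,6)=8 f(8,8)=1
t=9: f(9,-3)=75 f(9,-1)=125 f(9,1)=126 f(9,3)=84 f(9,5)=36 f(9,7)=9 f(9,9)=1
t=10: f(10,-4)=75 f(10,-2)=200 f(10,0)=251 f(10,2)=210 f(10,4)=120 f(10,6)=45 f(10,8)=10 f(10,10)=1
t=11: f(11,-3)=275 f(11,-1)=451 f(11,1)=461 f(11,3)=330 f(11,5)=165 f(11,7)=55 f(11,9)=11 f(11,11)=1
t=12: f(12,-4)=275 f(12,-2)=726 f(12,0)=912 f(12,2)=791 f(12,4)=495 f(12,6)=220 f(12,8)=66 f(12,10)=12 f(12,12)=1
t=13: f(13,-3)=1001 f(13,-1)=1638 f(13,1)=1703 f(13,3)=1286 f(13,5)=715 f(13,7)=286 f(13,9)=78 f(13,11)=13 f(13,13)=1
t=14: f(14,-4)=1001 f(14,-2)=2639 f(14,0)=3341 f(14,2)=2989 f(14,4)=2001 f(14,6)=1001 f(14,8)=364 f(14,10)=91 f(14,12)=14 f(14,14)=1
t=15: f(15,-3)=3640 f(15,-1)=5980 f(15,1)=6330 f(15,3)=4990 f(15,5)=3002 f(15,7)=1365 f(15,9)=455 f(15,11)=105 f(15,13)=15 f(15,15)=1
t=16: f(16,-4)=3640 f(16,-2)=9620 f(16,0)=12310 f(16,2)=11320 f(16,4)=7992 f(16,6)=4367 f(16,8)=1820 f(16,10)=560 f(16,12)=120 f(16,14)=16 f(16,16)=1
t=17: f(17,-3)=13260 f(17,-1)=21930 f(17,1)=23630 f(17,3)=19312 f(17,5)=12359 f(17,7)=6187 f(17,9)=2380 f(17,11)=680 f(17,13)=136 f(17,15)=17 f(17,17)=1
t=18: f(18,-4)=13260 f(18,-2)=35190 f(18,0)=45560 f(18,2)=42942 f(18,4)=31671 f(18,6)=18546 f(18,8)=8567 f(18,10)=3060 f(18,12)=816 f(18,14)=153 f(18,16)=18 f(18,18)=1
t=19: f(19,-3)=48450 f(19,-1)=80750 f(19,1)=88502 f(19,3)=74613 f(19,5)=50217 f(19,7)=27113 f(19,9)=11627 f(19,11)=3876 f(19,13)=969 f(19,15)=171 f(19,17)=19 f(19,19)=1
t=20: f(20,-4)=48450 f(20,-2)=129200 f(20,0)=169252 f(20,2)=163115 f(20,4)=124830 f(20,6)=77330 f(20,8)=38740 f(20,10)=15503 f(20,12)=4845 f(20,14)=1140 f(20,16)=190 f(20,18)=20 f(20,20)=1
t=21: f(21,-3)=177650 f(21,-1)=298452 f(21,1)=332367 f(21,3)=287945 f(21,5)=202160 f(21,7)=116070 f(21,9)=54243 f(21,11)=20348 f(21,13)=5985 f(21,15)=1330 f(21,17)=210 f(21,19)=21 f(21,21)=1
t=22: f(22,-4)=177650 f(22,-2)=476102 f(22,0)=630819 f(22,2)=620312 f(22,4)=490105 f(22,6)=318230 f(22,8)=170313 f(22,10)=74591 f(22,12)=26333 f(22,14)=7315 f(22,16)=1540 f(22,18)=231 f(22,20)=22 f(22,22)=1
Σ_s f(22,s) = 2993564
P = 2993564/4194304 = 748391/1048576

Answer: 748391/1048576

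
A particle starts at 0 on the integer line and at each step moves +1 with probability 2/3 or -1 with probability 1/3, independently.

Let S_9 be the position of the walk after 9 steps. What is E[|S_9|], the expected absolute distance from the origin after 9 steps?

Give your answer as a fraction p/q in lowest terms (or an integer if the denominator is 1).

Answer: 2549/729

Derivation:
S_9 takes values m ≡ 1 (mod 2) with |m| ≤ 9; P(S_9=m) = C(9,(9+m)/2) · (2/3)^((9+m)/2) · (1/3)^((9-m)/2).
Distribution: P(S=-9)=1/19683, P(S=-7)=2/2187, P(S=-5)=16/2187, P(S=-3)=224/6561, P(S=-1)=224/2187, P(S=1)=448/2187, P(S=3)=1792/6561, P(S=5)=512/2187, P(S=7)=256/2187, P(S=9)=512/19683
E[|S_9|] = Σ_m |m|·P(S_9=m) = 2549/729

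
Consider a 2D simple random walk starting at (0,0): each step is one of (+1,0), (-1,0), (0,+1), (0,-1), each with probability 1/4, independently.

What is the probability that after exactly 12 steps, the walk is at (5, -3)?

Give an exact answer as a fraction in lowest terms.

Let h be the number of horizontal steps (so 12-h are vertical). To end at (5,-3) need (h+5)/2 right-steps and ((12-h)-3)/2 up-steps.
Sum over h with 5 ≤ h ≤ 9, h ≡ 1 (mod 2), 12-h ≡ 1 (mod 2):
h=5: C(12,5)·C(5,5)·C(7,2) = 792·1·21 = 16632
h=7: C(12,7)·C(7,6)·C(5,1) = 792·7·5 = 27720
h=9: C(12,9)·C(9,7)·C(3,0) = 220·36·1 = 7920
Total favorable: 52272
Total paths: 4^12 = 16777216
P = 52272/16777216 = 3267/1048576

Answer: 3267/1048576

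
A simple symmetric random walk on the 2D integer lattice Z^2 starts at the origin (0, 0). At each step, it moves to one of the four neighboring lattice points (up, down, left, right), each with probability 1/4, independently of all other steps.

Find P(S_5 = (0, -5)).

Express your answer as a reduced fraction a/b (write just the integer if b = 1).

Answer: 1/1024

Derivation:
Let h be the number of horizontal steps (so 5-h are vertical). To end at (0,-5) need (h+0)/2 right-steps and ((5-h)-5)/2 up-steps.
Sum over h with 0 ≤ h ≤ 0, h ≡ 0 (mod 2), 5-h ≡ 1 (mod 2):
h=0: C(5,0)·C(0,0)·C(5,0) = 1·1·1 = 1
Total favorable: 1
Total paths: 4^5 = 1024
P = 1/1024 = 1/1024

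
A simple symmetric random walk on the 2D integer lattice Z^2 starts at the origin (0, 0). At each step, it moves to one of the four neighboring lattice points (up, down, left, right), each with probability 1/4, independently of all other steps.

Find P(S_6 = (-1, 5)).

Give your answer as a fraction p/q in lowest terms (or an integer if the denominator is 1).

Let h be the number of horizontal steps (so 6-h are vertical). To end at (-1,5) need (h-1)/2 right-steps and ((6-h)+5)/2 up-steps.
Sum over h with 1 ≤ h ≤ 1, h ≡ 1 (mod 2), 6-h ≡ 1 (mod 2):
h=1: C(6,1)·C(1,0)·C(5,5) = 6·1·1 = 6
Total favorable: 6
Total paths: 4^6 = 4096
P = 6/4096 = 3/2048

Answer: 3/2048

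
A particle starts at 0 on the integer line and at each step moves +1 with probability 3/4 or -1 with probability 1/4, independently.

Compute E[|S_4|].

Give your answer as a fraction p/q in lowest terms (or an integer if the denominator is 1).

Answer: 71/32

Derivation:
S_4 takes values m ≡ 0 (mod 2) with |m| ≤ 4; P(S_4=m) = C(4,(4+m)/2) · (3/4)^((4+m)/2) · (1/4)^((4-m)/2).
Distribution: P(S=-4)=1/256, P(S=-2)=3/64, P(S=0)=27/128, P(S=2)=27/64, P(S=4)=81/256
E[|S_4|] = Σ_m |m|·P(S_4=m) = 71/32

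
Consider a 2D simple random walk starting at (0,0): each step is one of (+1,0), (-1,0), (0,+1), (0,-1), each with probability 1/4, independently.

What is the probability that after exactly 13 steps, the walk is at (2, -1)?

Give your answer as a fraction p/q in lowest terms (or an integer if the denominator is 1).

Answer: 552123/16777216

Derivation:
Let h be the number of horizontal steps (so 13-h are vertical). To end at (2,-1) need (h+2)/2 right-steps and ((13-h)-1)/2 up-steps.
Sum over h with 2 ≤ h ≤ 12, h ≡ 0 (mod 2), 13-h ≡ 1 (mod 2):
h=2: C(13,2)·C(2,2)·C(11,5) = 78·1·462 = 36036
h=4: C(13,4)·C(4,3)·C(9,4) = 715·4·126 = 360360
h=6: C(13,6)·C(6,4)·C(7,3) = 1716·15·35 = 900900
h=8: C(13,8)·C(8,5)·C(5,2) = 1287·56·10 = 720720
h=10: C(13,10)·C(10,6)·C(3,1) = 286·210·3 = 180180
h=12: C(13,12)·C(12,7)·C(1,0) = 13·792·1 = 10296
Total favorable: 2208492
Total paths: 4^13 = 67108864
P = 2208492/67108864 = 552123/16777216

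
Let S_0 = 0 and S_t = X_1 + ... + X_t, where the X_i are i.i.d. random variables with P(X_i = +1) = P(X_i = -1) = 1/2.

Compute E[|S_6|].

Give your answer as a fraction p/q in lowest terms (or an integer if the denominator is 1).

S_6 takes values m ≡ 0 (mod 2) with |m| ≤ 6; P(S_6=m) = C(6,(6+m)/2)/2^6.
Total paths: 2^6 = 64
Distribution: P(S=-6)=1/64, P(S=-4)=6/64, P(S=-2)=15/64, P(S=0)=20/64, P(S=2)=15/64, P(S=4)=6/64, P(S=6)=1/64
E[|S_6|] = Σ_m |m|·P(S_6=m) = 120/64 = 15/8

Answer: 15/8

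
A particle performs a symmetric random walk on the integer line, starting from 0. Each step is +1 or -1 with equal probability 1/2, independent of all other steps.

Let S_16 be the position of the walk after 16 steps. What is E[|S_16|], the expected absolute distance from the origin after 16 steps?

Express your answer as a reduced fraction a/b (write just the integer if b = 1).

Answer: 6435/2048

Derivation:
S_16 takes values m ≡ 0 (mod 2) with |m| ≤ 16; P(S_16=m) = C(16,(16+m)/2)/2^16.
Total paths: 2^16 = 65536
Distribution: P(S=-16)=1/65536, P(S=-14)=16/65536, P(S=-12)=120/65536, P(S=-10)=560/65536, P(S=-8)=1820/65536, P(S=-6)=4368/65536, P(S=-4)=8008/65536, P(S=-2)=11440/65536, P(S=0)=12870/65536, P(S=2)=11440/65536, P(S=4)=8008/65536, P(S=6)=4368/65536, P(S=8)=1820/65536, P(S=10)=560/65536, P(S=12)=120/65536, P(S=14)=16/65536, P(S=16)=1/65536
E[|S_16|] = Σ_m |m|·P(S_16=m) = 205920/65536 = 6435/2048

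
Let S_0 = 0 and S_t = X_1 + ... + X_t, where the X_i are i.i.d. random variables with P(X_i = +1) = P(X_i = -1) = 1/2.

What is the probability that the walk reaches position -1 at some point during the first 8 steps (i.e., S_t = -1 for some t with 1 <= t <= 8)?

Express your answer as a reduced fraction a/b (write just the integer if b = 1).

Answer: 93/128

Derivation:
Count via complement. Let g(t,s) = #length-t paths at position s with S_1..S_t all ≠ -1.
g(t,s) = g(t-1,s-1) + g(t-1,s+1) for s ≠ -1; g(t,-1) = 0.
t=0: g(0,0)=1
t=1: g(1,1)=1
t=2: g(2,0)=1 g(2,2)=1
t=3: g(3,1)=2 g(3,3)=1
t=4: g(4,0)=2 g(4,2)=3 g(4,4)=1
t=5: g(5,1)=5 g(5,3)=4 g(5,5)=1
t=6: g(6,0)=5 g(6,2)=9 g(6,4)=5 g(6,6)=1
t=7: g(7,1)=14 g(7,3)=14 g(7,5)=6 g(7,7)=1
t=8: g(8,0)=14 g(8,2)=28 g(8,4)=20 g(8,6)=7 g(8,8)=1
Paths never hitting -1: Σ_s g(8,s) = 70
Paths hitting -1: 2^8 - 70 = 186
P = 186/256 = 93/128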